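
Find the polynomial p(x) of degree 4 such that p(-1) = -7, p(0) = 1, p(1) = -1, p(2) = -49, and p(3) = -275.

Write p(x) = ax^4 + bx^3 + cx^2 + dx + e. Substituting each data point gives a linear system:
  a - b + c - d + e = -7
  e = 1
  a + b + c + d + e = -1
  16a + 8b + 4c + 2d + e = -49
  81a + 27b + 9c + 3d + e = -275
Solving the system yields a = -4, b = 2, c = -1, d = 1, e = 1.
So p(x) = -4x^4 + 2x^3 - x^2 + x + 1.
Check: p(2) = -49. ✓

p(x) = -4x^4 + 2x^3 - x^2 + x + 1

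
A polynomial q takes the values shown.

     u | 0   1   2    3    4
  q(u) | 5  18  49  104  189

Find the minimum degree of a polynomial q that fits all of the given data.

Forward differences of the values at u = 0, 1, 2, 3, 4:
  q  : 5  18  49  104  189
  Δ  : 13  31  55  85
  Δ^2: 18  24  30
  Δ^3: 6  6
  Δ^4: 0
The third differences are constant (6) and nonzero, while all higher differences vanish, so the minimal degree is 3.

3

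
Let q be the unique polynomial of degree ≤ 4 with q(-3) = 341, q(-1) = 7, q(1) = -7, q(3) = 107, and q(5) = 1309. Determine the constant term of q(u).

Write q(u) = au^4 + bu^3 + cu^2 + du + e. Substituting each data point gives a linear system:
  81a - 27b + 9c - 3d + e = 341
  a - b + c - d + e = 7
  a + b + c + d + e = -7
  81a + 27b + 9c + 3d + e = 107
  625a + 125b + 25c + 5d + e = 1309
Solving the system yields a = 3, b = -4, c = -2, d = -3, e = -1.
So q(u) = 3u⁴ - 4u³ - 2u² - 3u - 1.
The constant term is -1.

-1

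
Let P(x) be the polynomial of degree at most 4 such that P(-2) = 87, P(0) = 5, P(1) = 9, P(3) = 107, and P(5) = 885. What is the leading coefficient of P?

Write P(x) = ax^4 + bx^3 + cx^2 + dx + e. Substituting each data point gives a linear system:
  16a - 8b + 4c - 2d + e = 87
  e = 5
  a + b + c + d + e = 9
  81a + 27b + 9c + 3d + e = 107
  625a + 125b + 25c + 5d + e = 885
Solving the system yields a = 2, b = -4, c = 5, d = 1, e = 5.
So P(x) = 2x⁴ - 4x³ + 5x² + x + 5.
The leading coefficient is 2.

2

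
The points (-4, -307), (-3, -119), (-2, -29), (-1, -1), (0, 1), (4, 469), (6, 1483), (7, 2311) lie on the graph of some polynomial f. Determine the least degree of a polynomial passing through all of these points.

3

Divided differences on the nodes -4, -3, -2, -1, 0, 4, 6, 7:
  order 0: -307  -119  -29  -1  1  469  1483  2311
  order 1: 188  90  28  2  117  507  828
  order 2: -49  -31  -13  23  65  107
  order 3: 6  6  6  6  6
  order 4: 0  0  0  0
  order 5: 0  0  0
  order 6: 0  0
  order 7: 0
The order-3 divided differences are all 6 (nonzero) and every higher order vanishes, so the data lies on a polynomial of degree exactly 3.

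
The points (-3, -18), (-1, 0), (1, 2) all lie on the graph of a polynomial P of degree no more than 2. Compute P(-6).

Using the Lagrange interpolation formula with nodes -3, -1, 1:
  L_0(n) = (n + 1)(n - 1) / 8
  L_1(n) = (n + 3)(n - 1) / -4
  L_2(n) = (n + 3)(n + 1) / 8
Then P(n) = -18·L_0(n) + 0·L_1(n) + 2·L_2(n).
Expanding and collecting terms gives P(n) = -2n² + n + 3.
Evaluating at n = -6: P(-6) = -75.

-75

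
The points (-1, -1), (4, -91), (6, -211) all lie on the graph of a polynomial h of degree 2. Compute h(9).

-481

Write h(u) = au^2 + bu + c. Substituting each data point gives a linear system:
  a - b + c = -1
  16a + 4b + c = -91
  36a + 6b + c = -211
Solving the system yields a = -6, b = 0, c = 5.
So h(u) = -6u^2 + 5.
Then h(9) = -481.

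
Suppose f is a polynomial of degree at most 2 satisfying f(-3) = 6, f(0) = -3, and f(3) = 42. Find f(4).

69

Write f(u) = au^2 + bu + c. Substituting each data point gives a linear system:
  9a - 3b + c = 6
  c = -3
  9a + 3b + c = 42
Solving the system yields a = 3, b = 6, c = -3.
So f(u) = 3u^2 + 6u - 3.
Then f(4) = 69.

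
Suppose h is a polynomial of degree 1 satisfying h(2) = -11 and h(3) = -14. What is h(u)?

h(u) = -3u - 5

Write h(u) = au + b. Substituting each data point gives a linear system:
  2a + b = -11
  3a + b = -14
Solving the system yields a = -3, b = -5.
So h(u) = -3u - 5.
Check: h(2) = -11. ✓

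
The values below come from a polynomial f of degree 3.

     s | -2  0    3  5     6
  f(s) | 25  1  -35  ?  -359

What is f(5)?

The 4 known points determine the degree-3 polynomial uniquely.
Write f(s) = as^3 + bs^2 + cs + d. Substituting each data point gives a linear system:
  -8a + 4b - 2c + d = 25
  d = 1
  27a + 9b + 3c + d = -35
  216a + 36b + 6c + d = -359
Solving the system yields a = -2, b = 2, c = 0, d = 1.
So f(s) = -2s^3 + 2s^2 + 1.
Then f(5) = -199.

-199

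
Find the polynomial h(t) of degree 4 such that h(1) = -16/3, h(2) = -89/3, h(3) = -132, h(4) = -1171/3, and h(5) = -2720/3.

Write h(t) = at^4 + bt^3 + ct^2 + dt + e. Substituting each data point gives a linear system:
  a + b + c + d + e = -16/3
  16a + 8b + 4c + 2d + e = -89/3
  81a + 27b + 9c + 3d + e = -132
  256a + 64b + 16c + 4d + e = -1171/3
  625a + 125b + 25c + 5d + e = -2720/3
Solving the system yields a = -1, b = -3, c = 4, d = -1/3, e = -5.
So h(t) = -t^4 - 3t^3 + 4t^2 - (1/3)t - 5.
Check: h(5) = -2720/3. ✓

h(t) = -t^4 - 3t^3 + 4t^2 - (1/3)t - 5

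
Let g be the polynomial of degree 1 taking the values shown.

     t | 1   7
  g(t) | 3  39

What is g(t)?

g(t) = 6t - 3

Write g(t) = at + b. Substituting each data point gives a linear system:
  a + b = 3
  7a + b = 39
Solving the system yields a = 6, b = -3.
So g(t) = 6t - 3.
Check: g(7) = 39. ✓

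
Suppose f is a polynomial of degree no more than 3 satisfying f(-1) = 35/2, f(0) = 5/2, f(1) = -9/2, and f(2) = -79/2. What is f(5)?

-1345/2

Using the Lagrange interpolation formula with nodes -1, 0, 1, 2:
  L_0(s) = s(s - 1)(s - 2) / -6
  L_1(s) = (s + 1)(s - 1)(s - 2) / 2
  L_2(s) = (s + 1)s(s - 2) / -2
  L_3(s) = (s + 1)s(s - 1) / 6
Then f(s) = 35/2·L_0(s) + 5/2·L_1(s) - 9/2·L_2(s) - 79/2·L_3(s).
Expanding and collecting terms gives f(s) = -6s³ + 4s² - 5s + 5/2.
Evaluating at s = 5: f(5) = -1345/2.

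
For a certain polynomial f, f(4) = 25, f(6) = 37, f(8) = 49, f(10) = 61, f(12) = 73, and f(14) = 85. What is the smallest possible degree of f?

Forward differences of the values at u = 4, 6, 8, 10, 12, 14:
  f  : 25  37  49  61  73  85
  Δ  : 12  12  12  12  12
  Δ^2: 0  0  0  0
  Δ^3: 0  0  0
  Δ^4: 0  0
  Δ^5: 0
The first differences are constant (12) and nonzero, while all higher differences vanish, so the minimal degree is 1.

1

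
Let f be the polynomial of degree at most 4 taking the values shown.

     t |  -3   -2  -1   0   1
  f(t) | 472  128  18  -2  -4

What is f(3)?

118

Forward differences of the values at t = -3, -2, -1, 0, 1:
  f  : 472  128  18  -2  -4
  Δ  : -344  -110  -20  -2
  Δ^2: 234  90  18
  Δ^3: -144  -72
  Δ^4: 72
The fourth differences are constant, confirming degree 4.
Interpolating (Newton forward form) and evaluating at t = 3 gives f(3) = 118.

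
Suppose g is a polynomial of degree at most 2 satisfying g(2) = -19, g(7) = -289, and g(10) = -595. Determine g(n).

Using the Lagrange interpolation formula with nodes 2, 7, 10:
  L_0(n) = (n - 7)(n - 10) / 40
  L_1(n) = (n - 2)(n - 10) / -15
  L_2(n) = (n - 2)(n - 7) / 24
Then g(n) = -19·L_0(n) - 289·L_1(n) - 595·L_2(n).
Expanding and collecting terms gives g(n) = -6n^2 + 5.
Check: g(10) = -595. ✓

g(n) = -6n^2 + 5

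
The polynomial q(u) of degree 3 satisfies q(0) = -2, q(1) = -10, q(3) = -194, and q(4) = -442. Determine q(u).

q(u) = -6u^3 - 4u^2 + 2u - 2

Using the Lagrange interpolation formula with nodes 0, 1, 3, 4:
  L_0(u) = (u - 1)(u - 3)(u - 4) / -12
  L_1(u) = u(u - 3)(u - 4) / 6
  L_2(u) = u(u - 1)(u - 4) / -6
  L_3(u) = u(u - 1)(u - 3) / 12
Then q(u) = -2·L_0(u) - 10·L_1(u) - 194·L_2(u) - 442·L_3(u).
Expanding and collecting terms gives q(u) = -6u³ - 4u² + 2u - 2.
Check: q(1) = -10. ✓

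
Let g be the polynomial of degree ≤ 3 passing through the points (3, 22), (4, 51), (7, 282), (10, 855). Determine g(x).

g(x) = x^3 - 2x^2 + 6x - 5

Write g(x) = ax^3 + bx^2 + cx + d. Substituting each data point gives a linear system:
  27a + 9b + 3c + d = 22
  64a + 16b + 4c + d = 51
  343a + 49b + 7c + d = 282
  1000a + 100b + 10c + d = 855
Solving the system yields a = 1, b = -2, c = 6, d = -5.
So g(x) = x³ - 2x² + 6x - 5.
Check: g(4) = 51. ✓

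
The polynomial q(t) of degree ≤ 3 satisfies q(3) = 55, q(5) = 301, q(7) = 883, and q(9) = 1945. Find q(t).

q(t) = 3t^3 - 3t^2 + 1

Using the Lagrange interpolation formula with nodes 3, 5, 7, 9:
  L_0(t) = (t - 5)(t - 7)(t - 9) / -48
  L_1(t) = (t - 3)(t - 7)(t - 9) / 16
  L_2(t) = (t - 3)(t - 5)(t - 9) / -16
  L_3(t) = (t - 3)(t - 5)(t - 7) / 48
Then q(t) = 55·L_0(t) + 301·L_1(t) + 883·L_2(t) + 1945·L_3(t).
Expanding and collecting terms gives q(t) = 3t³ - 3t² + 1.
Check: q(9) = 1945. ✓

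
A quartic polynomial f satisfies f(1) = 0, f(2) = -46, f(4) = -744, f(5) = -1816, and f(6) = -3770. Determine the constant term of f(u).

4

Write f(u) = au^4 + bu^3 + cu^2 + du + e. Substituting each data point gives a linear system:
  a + b + c + d + e = 0
  16a + 8b + 4c + 2d + e = -46
  256a + 64b + 16c + 4d + e = -744
  625a + 125b + 25c + 5d + e = -1816
  1296a + 216b + 36c + 6d + e = -3770
Solving the system yields a = -3, b = 1, c = -3, d = 1, e = 4.
So f(u) = -3u^4 + u^3 - 3u^2 + u + 4.
The constant term is 4.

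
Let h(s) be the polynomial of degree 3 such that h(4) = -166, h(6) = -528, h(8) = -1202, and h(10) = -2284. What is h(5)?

Forward differences of the values at s = 4, 6, 8, 10:
  h  : -166  -528  -1202  -2284
  Δ  : -362  -674  -1082
  Δ^2: -312  -408
  Δ^3: -96
The third differences are constant, confirming degree 3.
Interpolating (Newton forward form) and evaluating at s = 5 gives h(5) = -314.

-314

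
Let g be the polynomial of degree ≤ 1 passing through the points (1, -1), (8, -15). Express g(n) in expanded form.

g(n) = -2n + 1

Write g(n) = an + b. Substituting each data point gives a linear system:
  a + b = -1
  8a + b = -15
Solving the system yields a = -2, b = 1.
So g(n) = -2n + 1.
Check: g(8) = -15. ✓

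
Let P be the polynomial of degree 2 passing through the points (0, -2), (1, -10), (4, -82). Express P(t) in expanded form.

Write P(t) = at^2 + bt + c. Substituting each data point gives a linear system:
  c = -2
  a + b + c = -10
  16a + 4b + c = -82
Solving the system yields a = -4, b = -4, c = -2.
So P(t) = -4t² - 4t - 2.
Check: P(0) = -2. ✓

P(t) = -4t^2 - 4t - 2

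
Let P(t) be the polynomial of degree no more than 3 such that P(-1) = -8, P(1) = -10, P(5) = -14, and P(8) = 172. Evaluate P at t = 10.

Write P(t) = at^3 + bt^2 + ct + d. Substituting each data point gives a linear system:
  -a + b - c + d = -8
  a + b + c + d = -10
  125a + 25b + 5c + d = -14
  512a + 64b + 8c + d = 172
Solving the system yields a = 1, b = -5, c = -2, d = -4.
So P(t) = t^3 - 5t^2 - 2t - 4.
Then P(10) = 476.

476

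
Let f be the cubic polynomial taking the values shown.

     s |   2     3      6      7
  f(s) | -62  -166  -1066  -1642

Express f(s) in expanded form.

Using the Lagrange interpolation formula with nodes 2, 3, 6, 7:
  L_0(s) = (s - 3)(s - 6)(s - 7) / -20
  L_1(s) = (s - 2)(s - 6)(s - 7) / 12
  L_2(s) = (s - 2)(s - 3)(s - 7) / -12
  L_3(s) = (s - 2)(s - 3)(s - 6) / 20
Then f(s) = -62·L_0(s) - 166·L_1(s) - 1066·L_2(s) - 1642·L_3(s).
Expanding and collecting terms gives f(s) = -4s^3 - 5s^2 - 3s - 4.
Check: f(7) = -1642. ✓

f(s) = -4s^3 - 5s^2 - 3s - 4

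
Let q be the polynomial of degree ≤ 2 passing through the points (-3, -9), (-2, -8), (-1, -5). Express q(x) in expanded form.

q(x) = x^2 + 6x

Write q(x) = ax^2 + bx + c. Substituting each data point gives a linear system:
  9a - 3b + c = -9
  4a - 2b + c = -8
  a - b + c = -5
Solving the system yields a = 1, b = 6, c = 0.
So q(x) = x² + 6x.
Check: q(-1) = -5. ✓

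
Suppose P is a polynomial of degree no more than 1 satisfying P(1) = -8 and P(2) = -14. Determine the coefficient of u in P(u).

-6

Write P(u) = au + b. Substituting each data point gives a linear system:
  a + b = -8
  2a + b = -14
Solving the system yields a = -6, b = -2.
So P(u) = -6u - 2.
The leading coefficient is -6.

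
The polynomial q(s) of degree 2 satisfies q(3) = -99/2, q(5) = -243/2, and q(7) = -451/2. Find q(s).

q(s) = -4s^2 - 4s - 3/2

Using the Lagrange interpolation formula with nodes 3, 5, 7:
  L_0(s) = (s - 5)(s - 7) / 8
  L_1(s) = (s - 3)(s - 7) / -4
  L_2(s) = (s - 3)(s - 5) / 8
Then q(s) = -99/2·L_0(s) - 243/2·L_1(s) - 451/2·L_2(s).
Expanding and collecting terms gives q(s) = -4s^2 - 4s - 3/2.
Check: q(7) = -451/2. ✓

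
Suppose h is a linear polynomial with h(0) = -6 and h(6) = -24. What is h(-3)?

3

Write h(x) = ax + b. Substituting each data point gives a linear system:
  b = -6
  6a + b = -24
Solving the system yields a = -3, b = -6.
So h(x) = -3x - 6.
Then h(-3) = 3.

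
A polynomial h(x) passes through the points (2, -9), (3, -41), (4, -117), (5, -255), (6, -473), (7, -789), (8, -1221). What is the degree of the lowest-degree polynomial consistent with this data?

3

Forward differences of the values at x = 2, 3, 4, 5, 6, 7, 8:
  h  : -9  -41  -117  -255  -473  -789  -1221
  Δ  : -32  -76  -138  -218  -316  -432
  Δ^2: -44  -62  -80  -98  -116
  Δ^3: -18  -18  -18  -18
  Δ^4: 0  0  0
  Δ^5: 0  0
  Δ^6: 0
The third differences are constant (-18) and nonzero, while all higher differences vanish, so the minimal degree is 3.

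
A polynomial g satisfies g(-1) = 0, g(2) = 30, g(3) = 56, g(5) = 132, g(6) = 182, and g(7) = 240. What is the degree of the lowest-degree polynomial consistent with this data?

Divided differences on the nodes -1, 2, 3, 5, 6, 7:
  order 0: 0  30  56  132  182  240
  order 1: 10  26  38  50  58
  order 2: 4  4  4  4
  order 3: 0  0  0
  order 4: 0  0
  order 5: 0
The order-2 divided differences are all 4 (nonzero) and every higher order vanishes, so the data lies on a polynomial of degree exactly 2.

2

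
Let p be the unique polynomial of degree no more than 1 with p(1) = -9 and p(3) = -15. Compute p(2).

-12

Using the Lagrange interpolation formula with nodes 1, 3:
  L_0(n) = (n - 3) / -2
  L_1(n) = (n - 1) / 2
Then p(n) = -9·L_0(n) - 15·L_1(n).
Expanding and collecting terms gives p(n) = -3n - 6.
Evaluating at n = 2: p(2) = -12.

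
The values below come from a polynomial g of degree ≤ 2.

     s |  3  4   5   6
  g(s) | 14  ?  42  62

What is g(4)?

26

On equispaced nodes a degree-2 polynomial has vanishing third forward difference, so
  - g(3) + 3·g(4) - 3·g(5) + g(6) = 0.
Substituting the known values and solving for g(4):
  3·g(4) = 78
  g(4) = 26.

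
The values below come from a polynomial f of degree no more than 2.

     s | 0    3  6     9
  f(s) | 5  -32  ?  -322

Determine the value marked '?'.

-141

On equispaced nodes a degree-2 polynomial has vanishing third forward difference, so
  - f(0) + 3·f(3) - 3·f(6) + f(9) = 0.
Substituting the known values and solving for f(6):
  -3·f(6) = 423
  f(6) = -141.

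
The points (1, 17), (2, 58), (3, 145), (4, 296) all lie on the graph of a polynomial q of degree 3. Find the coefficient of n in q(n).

Write q(n) = an^3 + bn^2 + cn + d. Substituting each data point gives a linear system:
  a + b + c + d = 17
  8a + 4b + 2c + d = 58
  27a + 9b + 3c + d = 145
  64a + 16b + 4c + d = 296
Solving the system yields a = 3, b = 5, c = 5, d = 4.
So q(n) = 3n^3 + 5n^2 + 5n + 4.
The coefficient of n is 5.

5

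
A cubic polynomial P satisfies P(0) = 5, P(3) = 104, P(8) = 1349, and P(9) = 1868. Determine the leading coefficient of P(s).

Write P(s) = as^3 + bs^2 + cs + d. Substituting each data point gives a linear system:
  d = 5
  27a + 9b + 3c + d = 104
  512a + 64b + 8c + d = 1349
  729a + 81b + 9c + d = 1868
Solving the system yields a = 2, b = 5, c = 0, d = 5.
So P(s) = 2s³ + 5s² + 5.
The leading coefficient is 2.

2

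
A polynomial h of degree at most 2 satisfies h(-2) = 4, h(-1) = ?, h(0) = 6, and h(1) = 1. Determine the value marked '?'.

On equispaced nodes a degree-2 polynomial has vanishing third forward difference, so
  - h(-2) + 3·h(-1) - 3·h(0) + h(1) = 0.
Substituting the known values and solving for h(-1):
  3·h(-1) = 21
  h(-1) = 7.

7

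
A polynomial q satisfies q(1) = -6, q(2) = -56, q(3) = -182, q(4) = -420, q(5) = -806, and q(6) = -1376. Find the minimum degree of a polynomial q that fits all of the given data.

3

Forward differences of the values at n = 1, 2, 3, 4, 5, 6:
  q  : -6  -56  -182  -420  -806  -1376
  Δ  : -50  -126  -238  -386  -570
  Δ^2: -76  -112  -148  -184
  Δ^3: -36  -36  -36
  Δ^4: 0  0
  Δ^5: 0
The third differences are constant (-36) and nonzero, while all higher differences vanish, so the minimal degree is 3.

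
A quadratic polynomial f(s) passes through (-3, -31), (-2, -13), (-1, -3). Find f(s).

f(s) = -4s^2 - 2s - 1

Write f(s) = as^2 + bs + c. Substituting each data point gives a linear system:
  9a - 3b + c = -31
  4a - 2b + c = -13
  a - b + c = -3
Solving the system yields a = -4, b = -2, c = -1.
So f(s) = -4s² - 2s - 1.
Check: f(-3) = -31. ✓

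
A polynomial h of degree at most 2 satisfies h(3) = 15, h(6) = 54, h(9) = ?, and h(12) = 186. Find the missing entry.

111

The 3 known points determine the degree-2 polynomial uniquely.
Write h(s) = as^2 + bs + c. Substituting each data point gives a linear system:
  9a + 3b + c = 15
  36a + 6b + c = 54
  144a + 12b + c = 186
Solving the system yields a = 1, b = 4, c = -6.
So h(s) = s^2 + 4s - 6.
Then h(9) = 111.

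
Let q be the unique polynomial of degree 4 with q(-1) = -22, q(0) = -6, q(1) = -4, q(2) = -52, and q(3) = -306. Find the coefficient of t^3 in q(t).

4

Write q(t) = at^4 + bt^3 + ct^2 + dt + e. Substituting each data point gives a linear system:
  a - b + c - d + e = -22
  e = -6
  a + b + c + d + e = -4
  16a + 8b + 4c + 2d + e = -52
  81a + 27b + 9c + 3d + e = -306
Solving the system yields a = -5, b = 4, c = -2, d = 5, e = -6.
So q(t) = -5t^4 + 4t^3 - 2t^2 + 5t - 6.
The coefficient of t^3 is 4.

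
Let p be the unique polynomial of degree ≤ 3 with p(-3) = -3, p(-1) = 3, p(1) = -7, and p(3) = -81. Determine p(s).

p(s) = -s^3 - 5s^2 - 4s + 3

Using the Lagrange interpolation formula with nodes -3, -1, 1, 3:
  L_0(s) = (s + 1)(s - 1)(s - 3) / -48
  L_1(s) = (s + 3)(s - 1)(s - 3) / 16
  L_2(s) = (s + 3)(s + 1)(s - 3) / -16
  L_3(s) = (s + 3)(s + 1)(s - 1) / 48
Then p(s) = -3·L_0(s) + 3·L_1(s) - 7·L_2(s) - 81·L_3(s).
Expanding and collecting terms gives p(s) = -s^3 - 5s^2 - 4s + 3.
Check: p(-1) = 3. ✓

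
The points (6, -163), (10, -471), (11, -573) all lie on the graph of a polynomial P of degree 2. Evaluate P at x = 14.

Write P(x) = ax^2 + bx + c. Substituting each data point gives a linear system:
  36a + 6b + c = -163
  100a + 10b + c = -471
  121a + 11b + c = -573
Solving the system yields a = -5, b = 3, c = -1.
So P(x) = -5x² + 3x - 1.
Then P(14) = -939.

-939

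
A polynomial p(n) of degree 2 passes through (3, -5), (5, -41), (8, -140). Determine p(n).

Using the Lagrange interpolation formula with nodes 3, 5, 8:
  L_0(n) = (n - 5)(n - 8) / 10
  L_1(n) = (n - 3)(n - 8) / -6
  L_2(n) = (n - 3)(n - 5) / 15
Then p(n) = -5·L_0(n) - 41·L_1(n) - 140·L_2(n).
Expanding and collecting terms gives p(n) = -3n^2 + 6n + 4.
Check: p(8) = -140. ✓

p(n) = -3n^2 + 6n + 4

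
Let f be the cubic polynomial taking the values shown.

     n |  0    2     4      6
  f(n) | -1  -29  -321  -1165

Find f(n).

f(n) = -6n^3 + 3n^2 + 4n - 1

Using the Lagrange interpolation formula with nodes 0, 2, 4, 6:
  L_0(n) = (n - 2)(n - 4)(n - 6) / -48
  L_1(n) = n(n - 4)(n - 6) / 16
  L_2(n) = n(n - 2)(n - 6) / -16
  L_3(n) = n(n - 2)(n - 4) / 48
Then f(n) = -1·L_0(n) - 29·L_1(n) - 321·L_2(n) - 1165·L_3(n).
Expanding and collecting terms gives f(n) = -6n³ + 3n² + 4n - 1.
Check: f(4) = -321. ✓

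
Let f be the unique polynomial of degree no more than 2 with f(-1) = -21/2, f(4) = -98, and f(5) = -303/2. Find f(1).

-19/2

Using the Lagrange interpolation formula with nodes -1, 4, 5:
  L_0(x) = (x - 4)(x - 5) / 30
  L_1(x) = (x + 1)(x - 5) / -5
  L_2(x) = (x + 1)(x - 4) / 6
Then f(x) = -21/2·L_0(x) - 98·L_1(x) - 303/2·L_2(x).
Expanding and collecting terms gives f(x) = -6x^2 + (1/2)x - 4.
Evaluating at x = 1: f(1) = -19/2.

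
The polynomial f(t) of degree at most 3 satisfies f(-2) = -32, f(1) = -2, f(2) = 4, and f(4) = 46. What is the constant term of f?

Write f(t) = at^3 + bt^2 + ct + d. Substituting each data point gives a linear system:
  -8a + 4b - 2c + d = -32
  a + b + c + d = -2
  8a + 4b + 2c + d = 4
  64a + 16b + 4c + d = 46
Solving the system yields a = 1, b = -2, c = 5, d = -6.
So f(t) = t^3 - 2t^2 + 5t - 6.
The constant term is -6.

-6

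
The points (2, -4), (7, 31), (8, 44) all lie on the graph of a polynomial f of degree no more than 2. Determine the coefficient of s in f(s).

Write f(s) = as^2 + bs + c. Substituting each data point gives a linear system:
  4a + 2b + c = -4
  49a + 7b + c = 31
  64a + 8b + c = 44
Solving the system yields a = 1, b = -2, c = -4.
So f(s) = s^2 - 2s - 4.
The coefficient of s is -2.

-2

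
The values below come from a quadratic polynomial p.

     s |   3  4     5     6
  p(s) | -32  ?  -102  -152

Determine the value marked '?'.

The 3 known points determine the degree-2 polynomial uniquely.
Write p(s) = as^2 + bs + c. Substituting each data point gives a linear system:
  9a + 3b + c = -32
  25a + 5b + c = -102
  36a + 6b + c = -152
Solving the system yields a = -5, b = 5, c = -2.
So p(s) = -5s^2 + 5s - 2.
Then p(4) = -62.

-62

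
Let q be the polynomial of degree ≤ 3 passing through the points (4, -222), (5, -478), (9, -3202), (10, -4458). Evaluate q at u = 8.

-2206

Using the Lagrange interpolation formula with nodes 4, 5, 9, 10:
  L_0(u) = (u - 5)(u - 9)(u - 10) / -30
  L_1(u) = (u - 4)(u - 9)(u - 10) / 20
  L_2(u) = (u - 4)(u - 5)(u - 10) / -20
  L_3(u) = (u - 4)(u - 5)(u - 9) / 30
Then q(u) = -222·L_0(u) - 478·L_1(u) - 3202·L_2(u) - 4458·L_3(u).
Expanding and collecting terms gives q(u) = -5u^3 + 5u^2 + 4u + 2.
Evaluating at u = 8: q(8) = -2206.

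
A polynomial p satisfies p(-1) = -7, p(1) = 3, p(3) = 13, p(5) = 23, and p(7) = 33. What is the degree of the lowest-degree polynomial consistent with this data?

1

Forward differences of the values at u = -1, 1, 3, 5, 7:
  p  : -7  3  13  23  33
  Δ  : 10  10  10  10
  Δ^2: 0  0  0
  Δ^3: 0  0
  Δ^4: 0
The first differences are constant (10) and nonzero, while all higher differences vanish, so the minimal degree is 1.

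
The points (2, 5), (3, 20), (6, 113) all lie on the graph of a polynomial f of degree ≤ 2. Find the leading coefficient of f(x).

Write f(x) = ax^2 + bx + c. Substituting each data point gives a linear system:
  4a + 2b + c = 5
  9a + 3b + c = 20
  36a + 6b + c = 113
Solving the system yields a = 4, b = -5, c = -1.
So f(x) = 4x² - 5x - 1.
The leading coefficient is 4.

4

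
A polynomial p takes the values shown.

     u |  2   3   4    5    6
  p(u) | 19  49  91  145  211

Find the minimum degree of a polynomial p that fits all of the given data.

2

Forward differences of the values at u = 2, 3, 4, 5, 6:
  p  : 19  49  91  145  211
  Δ  : 30  42  54  66
  Δ^2: 12  12  12
  Δ^3: 0  0
  Δ^4: 0
The second differences are constant (12) and nonzero, while all higher differences vanish, so the minimal degree is 2.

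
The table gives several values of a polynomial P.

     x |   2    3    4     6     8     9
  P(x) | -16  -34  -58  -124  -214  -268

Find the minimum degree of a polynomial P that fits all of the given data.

2

Divided differences on the nodes 2, 3, 4, 6, 8, 9:
  order 0: -16  -34  -58  -124  -214  -268
  order 1: -18  -24  -33  -45  -54
  order 2: -3  -3  -3  -3
  order 3: 0  0  0
  order 4: 0  0
  order 5: 0
The order-2 divided differences are all -3 (nonzero) and every higher order vanishes, so the data lies on a polynomial of degree exactly 2.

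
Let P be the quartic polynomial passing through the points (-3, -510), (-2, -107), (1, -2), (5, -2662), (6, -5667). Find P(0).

3

Write P(u) = au^4 + bu^3 + cu^2 + du + e. Substituting each data point gives a linear system:
  81a - 27b + 9c - 3d + e = -510
  16a - 8b + 4c - 2d + e = -107
  a + b + c + d + e = -2
  625a + 125b + 25c + 5d + e = -2662
  1296a + 216b + 36c + 6d + e = -5667
Solving the system yields a = -5, b = 4, c = -1, d = -3, e = 3.
So P(u) = -5u^4 + 4u^3 - u^2 - 3u + 3.
Then P(0) = 3.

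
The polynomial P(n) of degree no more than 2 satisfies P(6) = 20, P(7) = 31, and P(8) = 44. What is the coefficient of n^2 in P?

1

Write P(n) = an^2 + bn + c. Substituting each data point gives a linear system:
  36a + 6b + c = 20
  49a + 7b + c = 31
  64a + 8b + c = 44
Solving the system yields a = 1, b = -2, c = -4.
So P(n) = n^2 - 2n - 4.
The leading coefficient is 1.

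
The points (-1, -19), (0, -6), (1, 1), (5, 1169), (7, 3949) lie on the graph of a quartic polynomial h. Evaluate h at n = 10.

14644

Using the Lagrange interpolation formula with nodes -1, 0, 1, 5, 7:
  L_0(n) = n(n - 1)(n - 5)(n - 7) / 96
  L_1(n) = (n + 1)(n - 1)(n - 5)(n - 7) / -35
  L_2(n) = (n + 1)n(n - 5)(n - 7) / 48
  L_3(n) = (n + 1)n(n - 1)(n - 7) / -240
  L_4(n) = (n + 1)n(n - 1)(n - 5) / 672
Then h(n) = -19·L_0(n) - 6·L_1(n) + 1·L_2(n) + 1169·L_3(n) + 3949·L_4(n).
Expanding and collecting terms gives h(n) = n⁴ + 5n³ - 4n² + 5n - 6.
Evaluating at n = 10: h(10) = 14644.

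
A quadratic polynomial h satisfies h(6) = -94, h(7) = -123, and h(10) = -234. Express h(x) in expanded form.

Using the Lagrange interpolation formula with nodes 6, 7, 10:
  L_0(x) = (x - 7)(x - 10) / 4
  L_1(x) = (x - 6)(x - 10) / -3
  L_2(x) = (x - 6)(x - 7) / 12
Then h(x) = -94·L_0(x) - 123·L_1(x) - 234·L_2(x).
Expanding and collecting terms gives h(x) = -2x^2 - 3x - 4.
Check: h(10) = -234. ✓

h(x) = -2x^2 - 3x - 4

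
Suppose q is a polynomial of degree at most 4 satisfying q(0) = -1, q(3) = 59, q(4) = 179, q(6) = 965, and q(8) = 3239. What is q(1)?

5

Write q(s) = as^4 + bs^3 + cs^2 + ds + e. Substituting each data point gives a linear system:
  e = -1
  81a + 27b + 9c + 3d + e = 59
  256a + 64b + 16c + 4d + e = 179
  1296a + 216b + 36c + 6d + e = 965
  4096a + 512b + 64c + 8d + e = 3239
Solving the system yields a = 1, b = -2, c = 2, d = 5, e = -1.
So q(s) = s^4 - 2s^3 + 2s^2 + 5s - 1.
Then q(1) = 5.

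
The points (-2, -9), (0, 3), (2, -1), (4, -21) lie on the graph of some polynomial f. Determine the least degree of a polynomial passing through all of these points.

Forward differences of the values at x = -2, 0, 2, 4:
  f  : -9  3  -1  -21
  Δ  : 12  -4  -20
  Δ^2: -16  -16
  Δ^3: 0
The second differences are constant (-16) and nonzero, while all higher differences vanish, so the minimal degree is 2.

2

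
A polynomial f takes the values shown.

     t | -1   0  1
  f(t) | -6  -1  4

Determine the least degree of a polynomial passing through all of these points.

1

Divided differences on the nodes -1, 0, 1:
  order 0: -6  -1  4
  order 1: 5  5
  order 2: 0
The order-1 divided differences are all 5 (nonzero) and every higher order vanishes, so the data lies on a polynomial of degree exactly 1.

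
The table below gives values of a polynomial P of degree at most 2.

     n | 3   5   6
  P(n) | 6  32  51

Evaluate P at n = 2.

-1

Using the Lagrange interpolation formula with nodes 3, 5, 6:
  L_0(n) = (n - 5)(n - 6) / 6
  L_1(n) = (n - 3)(n - 6) / -2
  L_2(n) = (n - 3)(n - 5) / 3
Then P(n) = 6·L_0(n) + 32·L_1(n) + 51·L_2(n).
Expanding and collecting terms gives P(n) = 2n^2 - 3n - 3.
Evaluating at n = 2: P(2) = -1.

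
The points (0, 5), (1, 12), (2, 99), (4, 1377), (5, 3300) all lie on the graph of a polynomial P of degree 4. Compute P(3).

452

Using the Lagrange interpolation formula with nodes 0, 1, 2, 4, 5:
  L_0(s) = (s - 1)(s - 2)(s - 4)(s - 5) / 40
  L_1(s) = s(s - 2)(s - 4)(s - 5) / -12
  L_2(s) = s(s - 1)(s - 4)(s - 5) / 12
  L_3(s) = s(s - 1)(s - 2)(s - 5) / -24
  L_4(s) = s(s - 1)(s - 2)(s - 4) / 60
Then P(s) = 5·L_0(s) + 12·L_1(s) + 99·L_2(s) + 1377·L_3(s) + 3300·L_4(s).
Expanding and collecting terms gives P(s) = 5s^4 + s^3 + 2s^2 - s + 5.
Evaluating at s = 3: P(3) = 452.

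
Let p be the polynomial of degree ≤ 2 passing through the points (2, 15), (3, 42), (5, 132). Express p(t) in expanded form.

Using the Lagrange interpolation formula with nodes 2, 3, 5:
  L_0(t) = (t - 3)(t - 5) / 3
  L_1(t) = (t - 2)(t - 5) / -2
  L_2(t) = (t - 2)(t - 3) / 6
Then p(t) = 15·L_0(t) + 42·L_1(t) + 132·L_2(t).
Expanding and collecting terms gives p(t) = 6t^2 - 3t - 3.
Check: p(3) = 42. ✓

p(t) = 6t^2 - 3t - 3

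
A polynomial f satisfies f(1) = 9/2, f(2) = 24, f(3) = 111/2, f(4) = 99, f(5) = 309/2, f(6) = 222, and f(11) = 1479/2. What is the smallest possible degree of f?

Divided differences on the nodes 1, 2, 3, 4, 5, 6, 11:
  order 0: 9/2  24  111/2  99  309/2  222  1479/2
  order 1: 39/2  63/2  87/2  111/2  135/2  207/2
  order 2: 6  6  6  6  6
  order 3: 0  0  0  0
  order 4: 0  0  0
  order 5: 0  0
  order 6: 0
The order-2 divided differences are all 6 (nonzero) and every higher order vanishes, so the data lies on a polynomial of degree exactly 2.

2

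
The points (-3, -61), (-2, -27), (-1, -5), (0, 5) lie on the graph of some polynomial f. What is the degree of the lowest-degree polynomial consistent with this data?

2

Forward differences of the values at u = -3, -2, -1, 0:
  f  : -61  -27  -5  5
  Δ  : 34  22  10
  Δ^2: -12  -12
  Δ^3: 0
The second differences are constant (-12) and nonzero, while all higher differences vanish, so the minimal degree is 2.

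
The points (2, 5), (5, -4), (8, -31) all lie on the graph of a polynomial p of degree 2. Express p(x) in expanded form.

Write p(x) = ax^2 + bx + c. Substituting each data point gives a linear system:
  4a + 2b + c = 5
  25a + 5b + c = -4
  64a + 8b + c = -31
Solving the system yields a = -1, b = 4, c = 1.
So p(x) = -x^2 + 4x + 1.
Check: p(2) = 5. ✓

p(x) = -x^2 + 4x + 1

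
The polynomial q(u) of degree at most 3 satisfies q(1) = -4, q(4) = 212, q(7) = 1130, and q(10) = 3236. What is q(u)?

q(u) = 3u^3 + 3u^2 - 6u - 4

Write q(u) = au^3 + bu^2 + cu + d. Substituting each data point gives a linear system:
  a + b + c + d = -4
  64a + 16b + 4c + d = 212
  343a + 49b + 7c + d = 1130
  1000a + 100b + 10c + d = 3236
Solving the system yields a = 3, b = 3, c = -6, d = -4.
So q(u) = 3u^3 + 3u^2 - 6u - 4.
Check: q(7) = 1130. ✓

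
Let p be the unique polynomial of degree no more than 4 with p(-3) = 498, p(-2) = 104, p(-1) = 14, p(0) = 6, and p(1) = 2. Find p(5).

Using the Lagrange interpolation formula with nodes -3, -2, -1, 0, 1:
  L_0(x) = (x + 2)(x + 1)x(x - 1) / 24
  L_1(x) = (x + 3)(x + 1)x(x - 1) / -6
  L_2(x) = (x + 3)(x + 2)x(x - 1) / 4
  L_3(x) = (x + 3)(x + 2)(x + 1)(x - 1) / -6
  L_4(x) = (x + 3)(x + 2)(x + 1)x / 24
Then p(x) = 498·L_0(x) + 104·L_1(x) + 14·L_2(x) + 6·L_3(x) + 2·L_4(x).
Expanding and collecting terms gives p(x) = 6x^4 - x^3 - 4x^2 - 5x + 6.
Evaluating at x = 5: p(5) = 3506.

3506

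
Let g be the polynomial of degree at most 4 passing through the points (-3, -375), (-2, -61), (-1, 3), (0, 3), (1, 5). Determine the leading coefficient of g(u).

-5

Write g(u) = au^4 + bu^3 + cu^2 + du + e. Substituting each data point gives a linear system:
  81a - 27b + 9c - 3d + e = -375
  16a - 8b + 4c - 2d + e = -61
  a - b + c - d + e = 3
  e = 3
  a + b + c + d + e = 5
Solving the system yields a = -5, b = 1, c = 6, d = 0, e = 3.
So g(u) = -5u⁴ + u³ + 6u² + 3.
The leading coefficient is -5.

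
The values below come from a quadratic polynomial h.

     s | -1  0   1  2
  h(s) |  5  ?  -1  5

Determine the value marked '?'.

-1

On equispaced nodes a degree-2 polynomial has vanishing third forward difference, so
  - h(-1) + 3·h(0) - 3·h(1) + h(2) = 0.
Substituting the known values and solving for h(0):
  3·h(0) = -3
  h(0) = -1.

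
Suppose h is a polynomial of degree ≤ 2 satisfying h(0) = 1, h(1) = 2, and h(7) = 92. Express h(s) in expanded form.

Write h(s) = as^2 + bs + c. Substituting each data point gives a linear system:
  c = 1
  a + b + c = 2
  49a + 7b + c = 92
Solving the system yields a = 2, b = -1, c = 1.
So h(s) = 2s² - s + 1.
Check: h(1) = 2. ✓

h(s) = 2s^2 - s + 1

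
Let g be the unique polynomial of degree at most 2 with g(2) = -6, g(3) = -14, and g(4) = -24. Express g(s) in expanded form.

Using the Lagrange interpolation formula with nodes 2, 3, 4:
  L_0(s) = (s - 3)(s - 4) / 2
  L_1(s) = (s - 2)(s - 4) / -1
  L_2(s) = (s - 2)(s - 3) / 2
Then g(s) = -6·L_0(s) - 14·L_1(s) - 24·L_2(s).
Expanding and collecting terms gives g(s) = -s^2 - 3s + 4.
Check: g(4) = -24. ✓

g(s) = -s^2 - 3s + 4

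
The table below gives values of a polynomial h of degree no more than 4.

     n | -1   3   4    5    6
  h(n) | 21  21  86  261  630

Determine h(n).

Write h(n) = an^4 + bn^3 + cn^2 + dn + e. Substituting each data point gives a linear system:
  a - b + c - d + e = 21
  81a + 27b + 9c + 3d + e = 21
  256a + 64b + 16c + 4d + e = 86
  625a + 125b + 25c + 5d + e = 261
  1296a + 216b + 36c + 6d + e = 630
Solving the system yields a = 1, b = -4, c = 6, d = -4, e = 6.
So h(n) = n^4 - 4n^3 + 6n^2 - 4n + 6.
Check: h(3) = 21. ✓

h(n) = n^4 - 4n^3 + 6n^2 - 4n + 6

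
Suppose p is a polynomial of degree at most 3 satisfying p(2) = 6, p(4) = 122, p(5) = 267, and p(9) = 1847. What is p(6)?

Using the Lagrange interpolation formula with nodes 2, 4, 5, 9:
  L_0(x) = (x - 4)(x - 5)(x - 9) / -42
  L_1(x) = (x - 2)(x - 5)(x - 9) / 10
  L_2(x) = (x - 2)(x - 4)(x - 9) / -12
  L_3(x) = (x - 2)(x - 4)(x - 5) / 140
Then p(x) = 6·L_0(x) + 122·L_1(x) + 267·L_2(x) + 1847·L_3(x).
Expanding and collecting terms gives p(x) = 3x^3 - 4x^2 - 2x + 2.
Evaluating at x = 6: p(6) = 494.

494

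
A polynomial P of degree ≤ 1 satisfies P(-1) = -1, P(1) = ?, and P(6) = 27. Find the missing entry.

7

The 2 known points determine the degree-1 polynomial uniquely.
Write P(s) = as + b. Substituting each data point gives a linear system:
  -a + b = -1
  6a + b = 27
Solving the system yields a = 4, b = 3.
So P(s) = 4s + 3.
Then P(1) = 7.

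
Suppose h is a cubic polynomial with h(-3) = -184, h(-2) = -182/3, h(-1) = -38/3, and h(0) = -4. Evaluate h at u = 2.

118/3

Using the Lagrange interpolation formula with nodes -3, -2, -1, 0:
  L_0(u) = (u + 2)(u + 1)u / -6
  L_1(u) = (u + 3)(u + 1)u / 2
  L_2(u) = (u + 3)(u + 2)u / -2
  L_3(u) = (u + 3)(u + 2)(u + 1) / 6
Then h(u) = -184·L_0(u) - 182/3·L_1(u) - 38/3·L_2(u) - 4·L_3(u).
Expanding and collecting terms gives h(u) = 6u^3 - (5/3)u^2 + u - 4.
Evaluating at u = 2: h(2) = 118/3.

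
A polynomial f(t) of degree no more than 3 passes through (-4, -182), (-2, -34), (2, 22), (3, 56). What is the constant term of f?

2

Write f(t) = at^3 + bt^2 + ct + d. Substituting each data point gives a linear system:
  -64a + 16b - 4c + d = -182
  -8a + 4b - 2c + d = -34
  8a + 4b + 2c + d = 22
  27a + 9b + 3c + d = 56
Solving the system yields a = 2, b = -2, c = 6, d = 2.
So f(t) = 2t³ - 2t² + 6t + 2.
The constant term is 2.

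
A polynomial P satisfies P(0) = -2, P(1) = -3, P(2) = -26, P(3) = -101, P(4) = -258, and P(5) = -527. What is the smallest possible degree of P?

Forward differences of the values at n = 0, 1, 2, 3, 4, 5:
  P  : -2  -3  -26  -101  -258  -527
  Δ  : -1  -23  -75  -157  -269
  Δ^2: -22  -52  -82  -112
  Δ^3: -30  -30  -30
  Δ^4: 0  0
  Δ^5: 0
The third differences are constant (-30) and nonzero, while all higher differences vanish, so the minimal degree is 3.

3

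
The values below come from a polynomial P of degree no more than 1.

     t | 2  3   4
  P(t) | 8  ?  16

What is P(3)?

On equispaced nodes a degree-1 polynomial has vanishing second forward difference, so
  P(2) - 2·P(3) + P(4) = 0.
Substituting the known values and solving for P(3):
  -2·P(3) = -24
  P(3) = 12.

12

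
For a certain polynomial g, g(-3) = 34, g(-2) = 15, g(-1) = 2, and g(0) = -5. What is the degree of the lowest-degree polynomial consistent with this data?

2

Forward differences of the values at t = -3, -2, -1, 0:
  g  : 34  15  2  -5
  Δ  : -19  -13  -7
  Δ^2: 6  6
  Δ^3: 0
The second differences are constant (6) and nonzero, while all higher differences vanish, so the minimal degree is 2.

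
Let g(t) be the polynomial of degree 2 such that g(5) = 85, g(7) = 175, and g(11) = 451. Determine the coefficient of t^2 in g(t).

Write g(t) = at^2 + bt + c. Substituting each data point gives a linear system:
  25a + 5b + c = 85
  49a + 7b + c = 175
  121a + 11b + c = 451
Solving the system yields a = 4, b = -3, c = 0.
So g(t) = 4t² - 3t.
The leading coefficient is 4.

4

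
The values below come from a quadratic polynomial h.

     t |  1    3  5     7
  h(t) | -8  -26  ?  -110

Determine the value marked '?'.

-60

On equispaced nodes a degree-2 polynomial has vanishing third forward difference, so
  - h(1) + 3·h(3) - 3·h(5) + h(7) = 0.
Substituting the known values and solving for h(5):
  -3·h(5) = 180
  h(5) = -60.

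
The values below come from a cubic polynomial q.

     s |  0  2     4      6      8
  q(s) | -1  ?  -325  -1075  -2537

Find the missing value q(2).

-47

The 4 known points determine the degree-3 polynomial uniquely.
Write q(s) = as^3 + bs^2 + cs + d. Substituting each data point gives a linear system:
  d = -1
  64a + 16b + 4c + d = -325
  216a + 36b + 6c + d = -1075
  512a + 64b + 8c + d = -2537
Solving the system yields a = -5, b = 1, c = -5, d = -1.
So q(s) = -5s^3 + s^2 - 5s - 1.
Then q(2) = -47.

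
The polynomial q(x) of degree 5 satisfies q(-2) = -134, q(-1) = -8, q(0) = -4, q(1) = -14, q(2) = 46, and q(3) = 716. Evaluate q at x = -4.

-4184

Write q(x) = ax^5 + bx^4 + cx^3 + dx^2 + ex + k. Substituting each data point gives a linear system:
  -32a + 16b - 8c + 4d - 2e + k = -134
  -a + b - c + d - e + k = -8
  k = -4
  a + b + c + d + e + k = -14
  32a + 16b + 8c + 4d + 2e + k = 46
  243a + 81b + 27c + 9d + 3e + k = 716
Solving the system yields a = 4, b = -1, c = -4, d = -6, e = -3, k = -4.
So q(x) = 4x^5 - x^4 - 4x^3 - 6x^2 - 3x - 4.
Then q(-4) = -4184.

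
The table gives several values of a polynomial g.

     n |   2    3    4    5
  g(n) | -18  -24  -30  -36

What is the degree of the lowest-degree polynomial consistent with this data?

Forward differences of the values at n = 2, 3, 4, 5:
  g  : -18  -24  -30  -36
  Δ  : -6  -6  -6
  Δ^2: 0  0
  Δ^3: 0
The first differences are constant (-6) and nonzero, while all higher differences vanish, so the minimal degree is 1.

1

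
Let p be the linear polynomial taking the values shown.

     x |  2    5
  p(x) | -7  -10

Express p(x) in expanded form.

Write p(x) = ax + b. Substituting each data point gives a linear system:
  2a + b = -7
  5a + b = -10
Solving the system yields a = -1, b = -5.
So p(x) = -x - 5.
Check: p(5) = -10. ✓

p(x) = -x - 5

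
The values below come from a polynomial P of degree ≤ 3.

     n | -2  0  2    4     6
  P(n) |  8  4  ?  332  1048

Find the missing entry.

The 4 known points determine the degree-3 polynomial uniquely.
Write P(n) = an^3 + bn^2 + cn + d. Substituting each data point gives a linear system:
  -8a + 4b - 2c + d = 8
  d = 4
  64a + 16b + 4c + d = 332
  216a + 36b + 6c + d = 1048
Solving the system yields a = 4, b = 6, c = -6, d = 4.
So P(n) = 4n³ + 6n² - 6n + 4.
Then P(2) = 48.

48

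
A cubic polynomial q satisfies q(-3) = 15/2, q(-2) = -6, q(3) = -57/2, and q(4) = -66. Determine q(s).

q(s) = -s^3 - (1/2)s^2 + 3s - 6

Write q(s) = as^3 + bs^2 + cs + d. Substituting each data point gives a linear system:
  -27a + 9b - 3c + d = 15/2
  -8a + 4b - 2c + d = -6
  27a + 9b + 3c + d = -57/2
  64a + 16b + 4c + d = -66
Solving the system yields a = -1, b = -1/2, c = 3, d = -6.
So q(s) = -s³ - (1/2)s² + 3s - 6.
Check: q(-3) = 15/2. ✓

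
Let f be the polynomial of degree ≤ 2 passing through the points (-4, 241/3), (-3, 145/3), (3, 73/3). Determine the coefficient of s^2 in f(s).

4

Write f(s) = as^2 + bs + c. Substituting each data point gives a linear system:
  16a - 4b + c = 241/3
  9a - 3b + c = 145/3
  9a + 3b + c = 73/3
Solving the system yields a = 4, b = -4, c = 1/3.
So f(s) = 4s^2 - 4s + 1/3.
The leading coefficient is 4.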